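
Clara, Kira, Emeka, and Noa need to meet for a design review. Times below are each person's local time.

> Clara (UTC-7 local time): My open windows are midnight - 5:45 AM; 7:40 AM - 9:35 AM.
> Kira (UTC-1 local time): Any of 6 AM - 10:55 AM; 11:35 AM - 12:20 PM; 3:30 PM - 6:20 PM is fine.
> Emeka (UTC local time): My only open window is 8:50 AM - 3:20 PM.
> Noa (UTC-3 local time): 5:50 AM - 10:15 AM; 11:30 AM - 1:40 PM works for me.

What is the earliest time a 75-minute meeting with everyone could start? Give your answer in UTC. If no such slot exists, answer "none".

08:50

Clara in UTC: 07:00-12:45, 14:40-16:35 (add 7h to convert from UTC-7).
Kira in UTC: 07:00-11:55, 12:35-13:20, 16:30-19:20 (add 1h to convert from UTC-1).
Emeka in UTC: 08:50-15:20.
Noa in UTC: 08:50-13:15, 14:30-16:40 (add 3h to convert from UTC-3).
Clara ∩ Kira: 07:00-11:55, 12:35-12:45, 16:30-16:35.
Clara ∩ Kira ∩ Emeka: 08:50-11:55, 12:35-12:45.
Clara ∩ Kira ∩ Emeka ∩ Noa: 08:50-11:55, 12:35-12:45.
The first common window of at least 75 minutes is 08:50-11:55, so the earliest start is 08:50.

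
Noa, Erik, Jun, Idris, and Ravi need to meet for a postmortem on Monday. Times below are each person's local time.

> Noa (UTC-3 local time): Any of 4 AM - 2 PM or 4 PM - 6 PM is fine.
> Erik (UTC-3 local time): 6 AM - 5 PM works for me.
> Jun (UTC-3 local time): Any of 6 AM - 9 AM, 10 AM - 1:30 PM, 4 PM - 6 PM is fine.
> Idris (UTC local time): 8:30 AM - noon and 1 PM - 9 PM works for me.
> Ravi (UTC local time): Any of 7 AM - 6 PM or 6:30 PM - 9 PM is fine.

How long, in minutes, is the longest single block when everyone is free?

Noa in UTC: 07:00-17:00, 19:00-21:00 (add 3h to convert from UTC-3).
Erik in UTC: 09:00-20:00 (add 3h to convert from UTC-3).
Jun in UTC: 09:00-12:00, 13:00-16:30, 19:00-21:00 (add 3h to convert from UTC-3).
Idris in UTC: 08:30-12:00, 13:00-21:00.
Ravi in UTC: 07:00-18:00, 18:30-21:00.
Noa ∩ Erik: 09:00-17:00, 19:00-20:00.
Noa ∩ Erik ∩ Jun: 09:00-12:00, 13:00-16:30, 19:00-20:00.
Noa ∩ Erik ∩ Jun ∩ Idris: 09:00-12:00, 13:00-16:30, 19:00-20:00.
Noa ∩ Erik ∩ Jun ∩ Idris ∩ Ravi: 09:00-12:00, 13:00-16:30, 19:00-20:00.
The longest is 13:00-16:30 at 210 minutes.

210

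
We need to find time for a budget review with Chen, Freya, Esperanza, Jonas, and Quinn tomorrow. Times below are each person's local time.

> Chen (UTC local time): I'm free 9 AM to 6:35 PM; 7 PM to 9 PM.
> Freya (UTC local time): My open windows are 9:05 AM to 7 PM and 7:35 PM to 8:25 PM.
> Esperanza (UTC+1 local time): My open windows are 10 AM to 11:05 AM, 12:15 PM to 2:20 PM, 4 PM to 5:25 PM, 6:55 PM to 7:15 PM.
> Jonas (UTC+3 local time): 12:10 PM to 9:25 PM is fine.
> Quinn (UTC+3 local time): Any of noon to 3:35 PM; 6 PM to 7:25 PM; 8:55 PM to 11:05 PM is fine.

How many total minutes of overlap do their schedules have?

Chen in UTC: 09:00-18:35, 19:00-21:00.
Freya in UTC: 09:05-19:00, 19:35-20:25.
Esperanza in UTC: 09:00-10:05, 11:15-13:20, 15:00-16:25, 17:55-18:15 (subtract 1h to convert from UTC+1).
Jonas in UTC: 09:10-18:25 (subtract 3h to convert from UTC+3).
Quinn in UTC: 09:00-12:35, 15:00-16:25, 17:55-20:05 (subtract 3h to convert from UTC+3).
Chen ∩ Freya: 09:05-18:35, 19:35-20:25.
Chen ∩ Freya ∩ Esperanza: 09:05-10:05, 11:15-13:20, 15:00-16:25, 17:55-18:15.
Chen ∩ Freya ∩ Esperanza ∩ Jonas: 09:10-10:05, 11:15-13:20, 15:00-16:25, 17:55-18:15.
Chen ∩ Freya ∩ Esperanza ∩ Jonas ∩ Quinn: 09:10-10:05, 11:15-12:35, 15:00-16:25, 17:55-18:15.
Summing the common windows: 55 + 80 + 85 + 20 = 240 minutes.

240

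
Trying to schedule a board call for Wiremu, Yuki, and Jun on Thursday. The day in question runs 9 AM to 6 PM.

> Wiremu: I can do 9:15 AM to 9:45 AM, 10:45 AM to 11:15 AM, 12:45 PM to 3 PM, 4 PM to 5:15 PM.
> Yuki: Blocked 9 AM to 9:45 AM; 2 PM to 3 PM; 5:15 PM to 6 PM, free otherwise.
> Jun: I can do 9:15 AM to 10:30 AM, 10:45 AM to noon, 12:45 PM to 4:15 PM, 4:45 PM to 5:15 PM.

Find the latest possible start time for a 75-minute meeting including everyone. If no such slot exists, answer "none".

12:45

Wiremu free: 09:15-09:45, 10:45-11:15, 12:45-15:00, 16:00-17:15.
Yuki free: 09:45-14:00, 15:00-17:15 (invert busy blocks within the working day).
Jun free: 09:15-10:30, 10:45-12:00, 12:45-16:15, 16:45-17:15.
Wiremu ∩ Yuki: 10:45-11:15, 12:45-14:00, 16:00-17:15.
Wiremu ∩ Yuki ∩ Jun: 10:45-11:15, 12:45-14:00, 16:00-16:15, 16:45-17:15.
The last common window of at least 75 minutes is 12:45-14:00; a 75-minute meeting can start as late as 12:45 and still end by 14:00.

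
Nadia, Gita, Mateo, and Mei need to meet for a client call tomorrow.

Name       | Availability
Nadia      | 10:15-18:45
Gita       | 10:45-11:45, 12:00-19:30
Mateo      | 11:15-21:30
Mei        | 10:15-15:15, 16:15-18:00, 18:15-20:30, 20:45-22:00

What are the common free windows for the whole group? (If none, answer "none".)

11:15-11:45, 12:00-15:15, 16:15-18:00, 18:15-18:45

Nadia ∩ Gita: 10:45-11:45, 12:00-18:45.
Nadia ∩ Gita ∩ Mateo: 11:15-11:45, 12:00-18:45.
Nadia ∩ Gita ∩ Mateo ∩ Mei: 11:15-11:45, 12:00-15:15, 16:15-18:00, 18:15-18:45.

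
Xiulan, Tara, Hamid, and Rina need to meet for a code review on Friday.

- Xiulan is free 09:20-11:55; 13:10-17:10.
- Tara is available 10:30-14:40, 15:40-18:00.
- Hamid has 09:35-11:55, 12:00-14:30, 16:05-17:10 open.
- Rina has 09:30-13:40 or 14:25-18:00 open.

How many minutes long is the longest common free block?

Xiulan ∩ Tara: 10:30-11:55, 13:10-14:40, 15:40-17:10.
Xiulan ∩ Tara ∩ Hamid: 10:30-11:55, 13:10-14:30, 16:05-17:10.
Xiulan ∩ Tara ∩ Hamid ∩ Rina: 10:30-11:55, 13:10-13:40, 14:25-14:30, 16:05-17:10.
So the common availability across everyone is 10:30-11:55, 13:10-13:40, 14:25-14:30, 16:05-17:10.
The longest is 10:30-11:55 at 85 minutes.

85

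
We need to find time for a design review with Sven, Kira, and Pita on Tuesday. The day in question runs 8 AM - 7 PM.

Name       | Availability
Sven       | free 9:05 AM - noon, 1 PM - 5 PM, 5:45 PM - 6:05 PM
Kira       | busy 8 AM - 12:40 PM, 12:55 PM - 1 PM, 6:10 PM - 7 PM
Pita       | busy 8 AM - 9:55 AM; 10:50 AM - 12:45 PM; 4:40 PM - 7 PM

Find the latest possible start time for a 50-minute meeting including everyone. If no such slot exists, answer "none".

Sven free: 09:05-12:00, 13:00-17:00, 17:45-18:05.
Kira free: 12:40-12:55, 13:00-18:10 (invert busy blocks within the working day).
Pita free: 09:55-10:50, 12:45-16:40 (invert busy blocks within the working day).
Sven ∩ Kira: 13:00-17:00, 17:45-18:05.
Sven ∩ Kira ∩ Pita: 13:00-16:40.
So the common availability across everyone is 13:00-16:40.
The last common window of at least 50 minutes is 13:00-16:40; a 50-minute meeting can start as late as 15:50 and still end by 16:40.

15:50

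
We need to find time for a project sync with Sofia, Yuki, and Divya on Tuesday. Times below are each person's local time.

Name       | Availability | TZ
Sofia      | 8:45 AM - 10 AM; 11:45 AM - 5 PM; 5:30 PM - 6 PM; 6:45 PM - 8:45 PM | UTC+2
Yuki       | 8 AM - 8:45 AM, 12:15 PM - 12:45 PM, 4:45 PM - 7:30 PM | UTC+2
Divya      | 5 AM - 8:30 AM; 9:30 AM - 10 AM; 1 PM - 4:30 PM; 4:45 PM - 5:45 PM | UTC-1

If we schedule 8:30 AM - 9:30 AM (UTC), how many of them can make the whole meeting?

Sofia in UTC: 06:45-08:00, 09:45-15:00, 15:30-16:00, 16:45-18:45 (subtract 2h to convert from UTC+2).
Yuki in UTC: 06:00-06:45, 10:15-10:45, 14:45-17:30 (subtract 2h to convert from UTC+2).
Divya in UTC: 06:00-09:30, 10:30-11:00, 14:00-17:30, 17:45-18:45 (add 1h to convert from UTC-1).
Divya can make the full 08:30-09:30 slot — that's 1.

1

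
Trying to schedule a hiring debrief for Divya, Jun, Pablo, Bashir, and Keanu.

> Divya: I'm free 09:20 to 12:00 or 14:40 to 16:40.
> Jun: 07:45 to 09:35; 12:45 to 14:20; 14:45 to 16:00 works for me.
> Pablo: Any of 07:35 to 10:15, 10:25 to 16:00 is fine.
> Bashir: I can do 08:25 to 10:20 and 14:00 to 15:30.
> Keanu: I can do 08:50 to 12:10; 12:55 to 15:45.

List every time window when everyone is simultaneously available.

Divya ∩ Jun: 09:20-09:35, 14:45-16:00.
Divya ∩ Jun ∩ Pablo: 09:20-09:35, 14:45-16:00.
Divya ∩ Jun ∩ Pablo ∩ Bashir: 09:20-09:35, 14:45-15:30.
Divya ∩ Jun ∩ Pablo ∩ Bashir ∩ Keanu: 09:20-09:35, 14:45-15:30.
Those are the intersection windows.

09:20-09:35, 14:45-15:30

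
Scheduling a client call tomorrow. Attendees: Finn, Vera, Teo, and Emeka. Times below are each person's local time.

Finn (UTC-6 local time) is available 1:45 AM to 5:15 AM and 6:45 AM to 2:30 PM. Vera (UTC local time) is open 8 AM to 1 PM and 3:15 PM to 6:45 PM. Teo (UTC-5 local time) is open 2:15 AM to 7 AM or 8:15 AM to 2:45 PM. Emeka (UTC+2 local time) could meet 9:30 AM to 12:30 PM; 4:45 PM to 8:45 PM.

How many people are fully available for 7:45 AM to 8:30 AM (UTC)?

Finn in UTC: 07:45-11:15, 12:45-20:30 (add 6h to convert from UTC-6).
Vera in UTC: 08:00-13:00, 15:15-18:45.
Teo in UTC: 07:15-12:00, 13:15-19:45 (add 5h to convert from UTC-5).
Emeka in UTC: 07:30-10:30, 14:45-18:45 (subtract 2h to convert from UTC+2).
Finn, Teo, and Emeka can make the full 07:45-08:30 slot — that's 3.

3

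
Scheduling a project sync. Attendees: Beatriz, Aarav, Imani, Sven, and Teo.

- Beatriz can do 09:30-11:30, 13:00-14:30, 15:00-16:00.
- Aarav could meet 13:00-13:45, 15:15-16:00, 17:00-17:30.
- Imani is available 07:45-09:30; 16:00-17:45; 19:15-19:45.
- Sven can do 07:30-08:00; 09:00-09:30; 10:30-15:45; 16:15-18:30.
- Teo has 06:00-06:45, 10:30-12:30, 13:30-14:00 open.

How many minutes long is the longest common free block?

0

Beatriz ∩ Aarav: 13:00-13:45, 15:15-16:00.
Beatriz ∩ Aarav ∩ Imani: ∅.
Beatriz ∩ Aarav ∩ Imani ∩ Sven: ∅.
Beatriz ∩ Aarav ∩ Imani ∩ Sven ∩ Teo: ∅.
There is no time when everyone is free.
No common window exists, so the longest block is 0 minutes.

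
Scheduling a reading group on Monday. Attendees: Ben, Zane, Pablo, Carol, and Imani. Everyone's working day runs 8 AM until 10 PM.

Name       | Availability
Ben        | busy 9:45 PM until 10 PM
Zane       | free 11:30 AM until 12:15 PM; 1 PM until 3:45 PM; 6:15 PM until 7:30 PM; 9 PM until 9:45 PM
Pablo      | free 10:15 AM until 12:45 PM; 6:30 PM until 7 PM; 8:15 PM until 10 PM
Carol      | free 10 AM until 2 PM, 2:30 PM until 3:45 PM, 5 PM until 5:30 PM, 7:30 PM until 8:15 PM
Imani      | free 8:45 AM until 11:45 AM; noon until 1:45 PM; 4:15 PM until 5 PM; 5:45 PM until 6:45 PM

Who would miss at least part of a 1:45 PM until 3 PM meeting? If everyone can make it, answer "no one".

Ben free: 08:00-21:45 (invert busy blocks within the working day).
Zane free: 11:30-12:15, 13:00-15:45, 18:15-19:30, 21:00-21:45.
Pablo free: 10:15-12:45, 18:30-19:00, 20:15-22:00.
Carol free: 10:00-14:00, 14:30-15:45, 17:00-17:30, 19:30-20:15.
Imani free: 08:45-11:45, 12:00-13:45, 16:15-17:00, 17:45-18:45.
Ben: free for 13:45-15:00. Zane: free for 13:45-15:00. Pablo: not fully free for 13:45-15:00. Carol: not fully free for 13:45-15:00. Imani: not fully free for 13:45-15:00.

Carol, Imani, Pablo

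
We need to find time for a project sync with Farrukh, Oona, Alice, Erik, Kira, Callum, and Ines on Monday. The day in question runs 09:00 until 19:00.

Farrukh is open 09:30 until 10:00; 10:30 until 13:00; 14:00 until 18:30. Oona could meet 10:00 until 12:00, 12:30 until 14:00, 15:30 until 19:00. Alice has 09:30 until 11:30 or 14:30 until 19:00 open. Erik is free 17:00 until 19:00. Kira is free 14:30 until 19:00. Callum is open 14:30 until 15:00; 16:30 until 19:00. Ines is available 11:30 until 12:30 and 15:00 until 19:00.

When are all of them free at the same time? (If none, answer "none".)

Farrukh ∩ Oona: 10:30-12:00, 12:30-13:00, 15:30-18:30.
Farrukh ∩ Oona ∩ Alice: 10:30-11:30, 15:30-18:30.
Farrukh ∩ Oona ∩ Alice ∩ Erik: 17:00-18:30.
Farrukh ∩ Oona ∩ Alice ∩ Erik ∩ Kira: 17:00-18:30.
Farrukh ∩ Oona ∩ Alice ∩ Erik ∩ Kira ∩ Callum: 17:00-18:30.
Farrukh ∩ Oona ∩ Alice ∩ Erik ∩ Kira ∩ Callum ∩ Ines: 17:00-18:30.
Those are the intersection windows.

17:00-18:30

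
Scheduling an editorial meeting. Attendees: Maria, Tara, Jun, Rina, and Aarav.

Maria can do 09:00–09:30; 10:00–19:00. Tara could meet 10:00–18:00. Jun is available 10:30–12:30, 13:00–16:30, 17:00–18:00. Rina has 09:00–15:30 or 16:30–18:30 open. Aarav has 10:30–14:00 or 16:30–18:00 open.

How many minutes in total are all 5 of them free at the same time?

Maria ∩ Tara: 10:00-18:00.
Maria ∩ Tara ∩ Jun: 10:30-12:30, 13:00-16:30, 17:00-18:00.
Maria ∩ Tara ∩ Jun ∩ Rina: 10:30-12:30, 13:00-15:30, 17:00-18:00.
Maria ∩ Tara ∩ Jun ∩ Rina ∩ Aarav: 10:30-12:30, 13:00-14:00, 17:00-18:00.
Summing the common windows: 120 + 60 + 60 = 240 minutes.

240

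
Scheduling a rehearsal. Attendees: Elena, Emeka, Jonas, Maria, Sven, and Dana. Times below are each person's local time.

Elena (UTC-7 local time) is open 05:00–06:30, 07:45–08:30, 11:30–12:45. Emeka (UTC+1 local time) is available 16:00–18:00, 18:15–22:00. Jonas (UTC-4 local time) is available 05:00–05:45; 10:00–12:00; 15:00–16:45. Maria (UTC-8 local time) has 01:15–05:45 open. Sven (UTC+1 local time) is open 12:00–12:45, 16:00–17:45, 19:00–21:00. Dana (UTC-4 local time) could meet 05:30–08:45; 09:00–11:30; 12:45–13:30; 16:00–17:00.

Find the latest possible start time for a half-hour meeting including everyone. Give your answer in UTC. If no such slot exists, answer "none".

none

Elena in UTC: 12:00-13:30, 14:45-15:30, 18:30-19:45 (add 7h to convert from UTC-7).
Emeka in UTC: 15:00-17:00, 17:15-21:00 (subtract 1h to convert from UTC+1).
Jonas in UTC: 09:00-09:45, 14:00-16:00, 19:00-20:45 (add 4h to convert from UTC-4).
Maria in UTC: 09:15-13:45 (add 8h to convert from UTC-8).
Sven in UTC: 11:00-11:45, 15:00-16:45, 18:00-20:00 (subtract 1h to convert from UTC+1).
Dana in UTC: 09:30-12:45, 13:00-15:30, 16:45-17:30, 20:00-21:00 (add 4h to convert from UTC-4).
Elena ∩ Emeka: 15:00-15:30, 18:30-19:45.
Elena ∩ Emeka ∩ Jonas: 15:00-15:30, 19:00-19:45.
Elena ∩ Emeka ∩ Jonas ∩ Maria: ∅.
Elena ∩ Emeka ∩ Jonas ∩ Maria ∩ Sven: ∅.
Elena ∩ Emeka ∩ Jonas ∩ Maria ∩ Sven ∩ Dana: ∅.
There is no time when everyone is free.
No common window is at least 30 minutes long.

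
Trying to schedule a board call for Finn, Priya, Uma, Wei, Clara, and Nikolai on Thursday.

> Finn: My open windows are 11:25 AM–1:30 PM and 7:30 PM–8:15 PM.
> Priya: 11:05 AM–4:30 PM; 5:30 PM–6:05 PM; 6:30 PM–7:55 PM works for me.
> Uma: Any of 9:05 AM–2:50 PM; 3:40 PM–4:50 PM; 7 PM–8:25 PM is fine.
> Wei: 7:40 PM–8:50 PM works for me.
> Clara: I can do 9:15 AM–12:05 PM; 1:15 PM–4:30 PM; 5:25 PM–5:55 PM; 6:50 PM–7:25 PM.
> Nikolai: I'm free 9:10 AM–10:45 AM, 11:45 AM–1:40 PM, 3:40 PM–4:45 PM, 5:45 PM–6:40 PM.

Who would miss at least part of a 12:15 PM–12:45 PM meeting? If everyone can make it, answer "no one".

Finn: free for 12:15-12:45. Priya: free for 12:15-12:45. Uma: free for 12:15-12:45. Wei: not fully free for 12:15-12:45. Clara: not fully free for 12:15-12:45. Nikolai: free for 12:15-12:45.

Clara, Wei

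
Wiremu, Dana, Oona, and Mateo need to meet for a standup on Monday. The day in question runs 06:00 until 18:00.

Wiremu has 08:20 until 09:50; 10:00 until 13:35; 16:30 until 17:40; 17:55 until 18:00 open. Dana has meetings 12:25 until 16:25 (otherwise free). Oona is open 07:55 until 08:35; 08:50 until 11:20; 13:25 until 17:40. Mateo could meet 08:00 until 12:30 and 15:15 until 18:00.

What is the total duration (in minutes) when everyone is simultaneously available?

225

Wiremu free: 08:20-09:50, 10:00-13:35, 16:30-17:40, 17:55-18:00.
Dana free: 06:00-12:25, 16:25-18:00 (invert busy blocks within the working day).
Oona free: 07:55-08:35, 08:50-11:20, 13:25-17:40.
Mateo free: 08:00-12:30, 15:15-18:00.
Wiremu ∩ Dana: 08:20-09:50, 10:00-12:25, 16:30-17:40, 17:55-18:00.
Wiremu ∩ Dana ∩ Oona: 08:20-08:35, 08:50-09:50, 10:00-11:20, 16:30-17:40.
Wiremu ∩ Dana ∩ Oona ∩ Mateo: 08:20-08:35, 08:50-09:50, 10:00-11:20, 16:30-17:40.
Those are the intersection windows.
Summing the common windows: 15 + 60 + 80 + 70 = 225 minutes.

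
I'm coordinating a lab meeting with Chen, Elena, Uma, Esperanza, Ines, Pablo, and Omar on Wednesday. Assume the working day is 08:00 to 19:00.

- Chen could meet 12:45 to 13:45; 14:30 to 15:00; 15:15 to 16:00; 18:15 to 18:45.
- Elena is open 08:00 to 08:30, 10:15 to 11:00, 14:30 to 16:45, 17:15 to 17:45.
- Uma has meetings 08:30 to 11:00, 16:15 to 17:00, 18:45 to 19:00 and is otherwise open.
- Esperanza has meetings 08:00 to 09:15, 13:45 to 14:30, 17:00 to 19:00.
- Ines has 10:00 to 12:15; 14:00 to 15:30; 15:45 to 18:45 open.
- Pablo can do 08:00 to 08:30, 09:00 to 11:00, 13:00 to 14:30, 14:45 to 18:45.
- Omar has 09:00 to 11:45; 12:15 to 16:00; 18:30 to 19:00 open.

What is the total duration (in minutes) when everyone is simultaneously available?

Chen free: 12:45-13:45, 14:30-15:00, 15:15-16:00, 18:15-18:45.
Elena free: 08:00-08:30, 10:15-11:00, 14:30-16:45, 17:15-17:45.
Uma free: 08:00-08:30, 11:00-16:15, 17:00-18:45 (invert busy blocks within the working day).
Esperanza free: 09:15-13:45, 14:30-17:00 (invert busy blocks within the working day).
Ines free: 10:00-12:15, 14:00-15:30, 15:45-18:45.
Pablo free: 08:00-08:30, 09:00-11:00, 13:00-14:30, 14:45-18:45.
Omar free: 09:00-11:45, 12:15-16:00, 18:30-19:00.
Chen ∩ Elena: 14:30-15:00, 15:15-16:00.
Chen ∩ Elena ∩ Uma: 14:30-15:00, 15:15-16:00.
Chen ∩ Elena ∩ Uma ∩ Esperanza: 14:30-15:00, 15:15-16:00.
Chen ∩ Elena ∩ Uma ∩ Esperanza ∩ Ines: 14:30-15:00, 15:15-15:30, 15:45-16:00.
Chen ∩ Elena ∩ Uma ∩ Esperanza ∩ Ines ∩ Pablo: 14:45-15:00, 15:15-15:30, 15:45-16:00.
Chen ∩ Elena ∩ Uma ∩ Esperanza ∩ Ines ∩ Pablo ∩ Omar: 14:45-15:00, 15:15-15:30, 15:45-16:00.
Summing the common windows: 15 + 15 + 15 = 45 minutes.

45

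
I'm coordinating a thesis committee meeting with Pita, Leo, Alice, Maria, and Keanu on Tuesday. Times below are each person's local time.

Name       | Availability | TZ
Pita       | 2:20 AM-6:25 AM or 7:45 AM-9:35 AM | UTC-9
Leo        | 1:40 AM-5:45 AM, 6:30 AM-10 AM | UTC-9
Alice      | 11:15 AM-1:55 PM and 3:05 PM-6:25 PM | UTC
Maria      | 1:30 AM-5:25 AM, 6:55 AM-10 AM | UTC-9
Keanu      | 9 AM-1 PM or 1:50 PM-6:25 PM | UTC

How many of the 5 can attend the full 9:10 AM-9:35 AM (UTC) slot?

Pita in UTC: 11:20-15:25, 16:45-18:35 (add 9h to convert from UTC-9).
Leo in UTC: 10:40-14:45, 15:30-19:00 (add 9h to convert from UTC-9).
Alice in UTC: 11:15-13:55, 15:05-18:25.
Maria in UTC: 10:30-14:25, 15:55-19:00 (add 9h to convert from UTC-9).
Keanu in UTC: 09:00-13:00, 13:50-18:25.
Keanu can make the full 09:10-09:35 slot — that's 1.

1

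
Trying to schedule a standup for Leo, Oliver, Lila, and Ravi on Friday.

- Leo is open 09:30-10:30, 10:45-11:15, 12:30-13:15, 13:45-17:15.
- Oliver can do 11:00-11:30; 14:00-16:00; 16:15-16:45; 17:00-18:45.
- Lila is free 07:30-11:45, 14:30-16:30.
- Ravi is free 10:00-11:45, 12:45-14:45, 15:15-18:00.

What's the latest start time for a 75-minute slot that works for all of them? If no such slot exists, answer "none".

Leo ∩ Oliver: 11:00-11:15, 14:00-16:00, 16:15-16:45, 17:00-17:15.
Leo ∩ Oliver ∩ Lila: 11:00-11:15, 14:30-16:00, 16:15-16:30.
Leo ∩ Oliver ∩ Lila ∩ Ravi: 11:00-11:15, 14:30-14:45, 15:15-16:00, 16:15-16:30.
No common window is at least 75 minutes long.

none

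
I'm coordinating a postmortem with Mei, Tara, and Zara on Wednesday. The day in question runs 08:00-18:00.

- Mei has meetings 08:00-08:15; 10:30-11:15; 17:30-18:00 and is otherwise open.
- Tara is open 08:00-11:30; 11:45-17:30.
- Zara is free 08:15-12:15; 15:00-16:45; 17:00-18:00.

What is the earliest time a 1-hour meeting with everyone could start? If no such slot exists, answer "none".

08:15

Mei free: 08:15-10:30, 11:15-17:30 (invert busy blocks within the working day).
Tara free: 08:00-11:30, 11:45-17:30.
Zara free: 08:15-12:15, 15:00-16:45, 17:00-18:00.
Mei ∩ Tara: 08:15-10:30, 11:15-11:30, 11:45-17:30.
Mei ∩ Tara ∩ Zara: 08:15-10:30, 11:15-11:30, 11:45-12:15, 15:00-16:45, 17:00-17:30.
Those are the intersection windows.
The first common window of at least 60 minutes is 08:15-10:30, so the earliest start is 08:15.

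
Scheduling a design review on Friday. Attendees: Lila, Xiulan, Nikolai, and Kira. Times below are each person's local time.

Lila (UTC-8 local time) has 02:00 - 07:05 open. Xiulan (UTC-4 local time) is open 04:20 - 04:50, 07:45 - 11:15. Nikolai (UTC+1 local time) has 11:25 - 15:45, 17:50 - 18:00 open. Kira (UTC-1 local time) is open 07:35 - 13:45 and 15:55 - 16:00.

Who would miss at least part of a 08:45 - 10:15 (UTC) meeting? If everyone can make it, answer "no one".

Lila, Nikolai, Xiulan

Lila in UTC: 10:00-15:05 (add 8h to convert from UTC-8).
Xiulan in UTC: 08:20-08:50, 11:45-15:15 (add 4h to convert from UTC-4).
Nikolai in UTC: 10:25-14:45, 16:50-17:00 (subtract 1h to convert from UTC+1).
Kira in UTC: 08:35-14:45, 16:55-17:00 (add 1h to convert from UTC-1).
Lila: not fully free for 08:45-10:15. Xiulan: not fully free for 08:45-10:15. Nikolai: not fully free for 08:45-10:15. Kira: free for 08:45-10:15.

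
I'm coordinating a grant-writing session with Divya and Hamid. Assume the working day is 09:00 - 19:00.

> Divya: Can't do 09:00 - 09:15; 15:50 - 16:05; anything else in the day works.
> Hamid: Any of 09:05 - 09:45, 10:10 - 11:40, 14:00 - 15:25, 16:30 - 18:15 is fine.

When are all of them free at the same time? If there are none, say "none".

Divya free: 09:15-15:50, 16:05-19:00 (invert busy blocks within the working day).
Hamid free: 09:05-09:45, 10:10-11:40, 14:00-15:25, 16:30-18:15.
Divya ∩ Hamid: 09:15-09:45, 10:10-11:40, 14:00-15:25, 16:30-18:15.
Those are the intersection windows.

09:15-09:45, 10:10-11:40, 14:00-15:25, 16:30-18:15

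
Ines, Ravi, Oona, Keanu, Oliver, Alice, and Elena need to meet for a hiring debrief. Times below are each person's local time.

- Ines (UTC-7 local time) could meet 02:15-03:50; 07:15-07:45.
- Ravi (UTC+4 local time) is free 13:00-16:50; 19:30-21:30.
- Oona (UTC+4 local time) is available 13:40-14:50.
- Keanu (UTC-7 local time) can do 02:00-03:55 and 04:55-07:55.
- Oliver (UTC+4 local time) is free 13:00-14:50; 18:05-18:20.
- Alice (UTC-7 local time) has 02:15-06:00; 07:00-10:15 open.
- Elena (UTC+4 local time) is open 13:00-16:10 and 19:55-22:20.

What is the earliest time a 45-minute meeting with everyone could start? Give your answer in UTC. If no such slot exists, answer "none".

Ines in UTC: 09:15-10:50, 14:15-14:45 (add 7h to convert from UTC-7).
Ravi in UTC: 09:00-12:50, 15:30-17:30 (subtract 4h to convert from UTC+4).
Oona in UTC: 09:40-10:50 (subtract 4h to convert from UTC+4).
Keanu in UTC: 09:00-10:55, 11:55-14:55 (add 7h to convert from UTC-7).
Oliver in UTC: 09:00-10:50, 14:05-14:20 (subtract 4h to convert from UTC+4).
Alice in UTC: 09:15-13:00, 14:00-17:15 (add 7h to convert from UTC-7).
Elena in UTC: 09:00-12:10, 15:55-18:20 (subtract 4h to convert from UTC+4).
Ines ∩ Ravi: 09:15-10:50.
Ines ∩ Ravi ∩ Oona: 09:40-10:50.
Ines ∩ Ravi ∩ Oona ∩ Keanu: 09:40-10:50.
Ines ∩ Ravi ∩ Oona ∩ Keanu ∩ Oliver: 09:40-10:50.
Ines ∩ Ravi ∩ Oona ∩ Keanu ∩ Oliver ∩ Alice: 09:40-10:50.
Ines ∩ Ravi ∩ Oona ∩ Keanu ∩ Oliver ∩ Alice ∩ Elena: 09:40-10:50.
Those are the intersection windows.
The first common window of at least 45 minutes is 09:40-10:50, so the earliest start is 09:40.

09:40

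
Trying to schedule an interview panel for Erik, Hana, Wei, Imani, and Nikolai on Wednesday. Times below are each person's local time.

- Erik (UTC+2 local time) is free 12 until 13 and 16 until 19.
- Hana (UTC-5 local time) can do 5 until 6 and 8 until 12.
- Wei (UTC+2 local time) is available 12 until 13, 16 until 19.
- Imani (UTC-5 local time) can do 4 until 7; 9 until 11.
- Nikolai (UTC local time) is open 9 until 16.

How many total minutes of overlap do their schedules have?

Erik in UTC: 10:00-11:00, 14:00-17:00 (subtract 2h to convert from UTC+2).
Hana in UTC: 10:00-11:00, 13:00-17:00 (add 5h to convert from UTC-5).
Wei in UTC: 10:00-11:00, 14:00-17:00 (subtract 2h to convert from UTC+2).
Imani in UTC: 09:00-12:00, 14:00-16:00 (add 5h to convert from UTC-5).
Nikolai in UTC: 09:00-16:00.
Erik ∩ Hana: 10:00-11:00, 14:00-17:00.
Erik ∩ Hana ∩ Wei: 10:00-11:00, 14:00-17:00.
Erik ∩ Hana ∩ Wei ∩ Imani: 10:00-11:00, 14:00-16:00.
Erik ∩ Hana ∩ Wei ∩ Imani ∩ Nikolai: 10:00-11:00, 14:00-16:00.
Summing the common windows: 60 + 120 = 180 minutes.

180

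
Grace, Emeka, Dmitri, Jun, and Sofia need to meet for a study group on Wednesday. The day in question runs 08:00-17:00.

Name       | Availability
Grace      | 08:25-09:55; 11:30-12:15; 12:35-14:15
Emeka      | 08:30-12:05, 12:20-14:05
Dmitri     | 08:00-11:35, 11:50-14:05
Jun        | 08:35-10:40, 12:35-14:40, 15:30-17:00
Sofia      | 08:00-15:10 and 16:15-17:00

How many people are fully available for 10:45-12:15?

Sofia can make the full 10:45-12:15 slot — that's 1.

1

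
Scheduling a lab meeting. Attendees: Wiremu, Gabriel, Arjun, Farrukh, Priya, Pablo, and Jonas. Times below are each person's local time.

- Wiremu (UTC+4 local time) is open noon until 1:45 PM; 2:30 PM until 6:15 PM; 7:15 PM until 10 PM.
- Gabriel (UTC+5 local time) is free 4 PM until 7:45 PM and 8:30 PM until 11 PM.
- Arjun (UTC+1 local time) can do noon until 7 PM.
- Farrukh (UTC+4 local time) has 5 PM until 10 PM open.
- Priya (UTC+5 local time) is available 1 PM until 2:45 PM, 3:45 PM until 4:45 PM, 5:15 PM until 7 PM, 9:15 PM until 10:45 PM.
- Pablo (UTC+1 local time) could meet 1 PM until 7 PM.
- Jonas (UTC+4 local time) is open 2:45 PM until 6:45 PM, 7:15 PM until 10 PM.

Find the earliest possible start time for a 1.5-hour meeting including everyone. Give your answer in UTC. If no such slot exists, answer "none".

16:15

Wiremu in UTC: 08:00-09:45, 10:30-14:15, 15:15-18:00 (subtract 4h to convert from UTC+4).
Gabriel in UTC: 11:00-14:45, 15:30-18:00 (subtract 5h to convert from UTC+5).
Arjun in UTC: 11:00-18:00 (subtract 1h to convert from UTC+1).
Farrukh in UTC: 13:00-18:00 (subtract 4h to convert from UTC+4).
Priya in UTC: 08:00-09:45, 10:45-11:45, 12:15-14:00, 16:15-17:45 (subtract 5h to convert from UTC+5).
Pablo in UTC: 12:00-18:00 (subtract 1h to convert from UTC+1).
Jonas in UTC: 10:45-14:45, 15:15-18:00 (subtract 4h to convert from UTC+4).
Wiremu ∩ Gabriel: 11:00-14:15, 15:30-18:00.
Wiremu ∩ Gabriel ∩ Arjun: 11:00-14:15, 15:30-18:00.
Wiremu ∩ Gabriel ∩ Arjun ∩ Farrukh: 13:00-14:15, 15:30-18:00.
Wiremu ∩ Gabriel ∩ Arjun ∩ Farrukh ∩ Priya: 13:00-14:00, 16:15-17:45.
Wiremu ∩ Gabriel ∩ Arjun ∩ Farrukh ∩ Priya ∩ Pablo: 13:00-14:00, 16:15-17:45.
Wiremu ∩ Gabriel ∩ Arjun ∩ Farrukh ∩ Priya ∩ Pablo ∩ Jonas: 13:00-14:00, 16:15-17:45.
So the common availability across everyone is 13:00-14:00, 16:15-17:45.
The first common window of at least 90 minutes is 16:15-17:45, so the earliest start is 16:15.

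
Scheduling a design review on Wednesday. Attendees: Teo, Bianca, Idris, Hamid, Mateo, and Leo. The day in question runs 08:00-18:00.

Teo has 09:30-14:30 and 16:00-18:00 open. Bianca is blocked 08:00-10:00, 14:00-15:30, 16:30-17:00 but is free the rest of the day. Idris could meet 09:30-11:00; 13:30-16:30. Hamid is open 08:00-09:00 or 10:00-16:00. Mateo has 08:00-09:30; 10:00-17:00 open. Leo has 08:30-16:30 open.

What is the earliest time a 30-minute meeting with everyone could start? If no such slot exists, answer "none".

Teo free: 09:30-14:30, 16:00-18:00.
Bianca free: 10:00-14:00, 15:30-16:30, 17:00-18:00 (invert busy blocks within the working day).
Idris free: 09:30-11:00, 13:30-16:30.
Hamid free: 08:00-09:00, 10:00-16:00.
Mateo free: 08:00-09:30, 10:00-17:00.
Leo free: 08:30-16:30.
Teo ∩ Bianca: 10:00-14:00, 16:00-16:30, 17:00-18:00.
Teo ∩ Bianca ∩ Idris: 10:00-11:00, 13:30-14:00, 16:00-16:30.
Teo ∩ Bianca ∩ Idris ∩ Hamid: 10:00-11:00, 13:30-14:00.
Teo ∩ Bianca ∩ Idris ∩ Hamid ∩ Mateo: 10:00-11:00, 13:30-14:00.
Teo ∩ Bianca ∩ Idris ∩ Hamid ∩ Mateo ∩ Leo: 10:00-11:00, 13:30-14:00.
The first common window of at least 30 minutes is 10:00-11:00, so the earliest start is 10:00.

10:00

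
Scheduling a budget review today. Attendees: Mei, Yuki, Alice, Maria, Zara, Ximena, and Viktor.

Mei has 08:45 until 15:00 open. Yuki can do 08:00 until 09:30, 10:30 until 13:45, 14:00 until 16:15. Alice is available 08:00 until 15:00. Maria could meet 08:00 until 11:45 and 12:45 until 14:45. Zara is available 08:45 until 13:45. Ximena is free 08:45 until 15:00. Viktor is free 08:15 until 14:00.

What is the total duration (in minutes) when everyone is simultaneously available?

Mei ∩ Yuki: 08:45-09:30, 10:30-13:45, 14:00-15:00.
Mei ∩ Yuki ∩ Alice: 08:45-09:30, 10:30-13:45, 14:00-15:00.
Mei ∩ Yuki ∩ Alice ∩ Maria: 08:45-09:30, 10:30-11:45, 12:45-13:45, 14:00-14:45.
Mei ∩ Yuki ∩ Alice ∩ Maria ∩ Zara: 08:45-09:30, 10:30-11:45, 12:45-13:45.
Mei ∩ Yuki ∩ Alice ∩ Maria ∩ Zara ∩ Ximena: 08:45-09:30, 10:30-11:45, 12:45-13:45.
Mei ∩ Yuki ∩ Alice ∩ Maria ∩ Zara ∩ Ximena ∩ Viktor: 08:45-09:30, 10:30-11:45, 12:45-13:45.
So the common availability across everyone is 08:45-09:30, 10:30-11:45, 12:45-13:45.
Summing the common windows: 45 + 75 + 60 = 180 minutes.

180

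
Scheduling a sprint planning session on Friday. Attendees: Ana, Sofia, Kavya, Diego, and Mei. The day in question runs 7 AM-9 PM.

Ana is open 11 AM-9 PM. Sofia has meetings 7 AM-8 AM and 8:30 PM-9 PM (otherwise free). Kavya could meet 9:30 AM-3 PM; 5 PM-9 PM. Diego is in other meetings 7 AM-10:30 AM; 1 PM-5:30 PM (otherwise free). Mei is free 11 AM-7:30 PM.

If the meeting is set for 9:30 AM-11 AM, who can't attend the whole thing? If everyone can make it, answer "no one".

Ana, Diego, Mei

Ana free: 11:00-21:00.
Sofia free: 08:00-20:30 (invert busy blocks within the working day).
Kavya free: 09:30-15:00, 17:00-21:00.
Diego free: 10:30-13:00, 17:30-21:00 (invert busy blocks within the working day).
Mei free: 11:00-19:30.
Ana: not fully free for 09:30-11:00. Sofia: free for 09:30-11:00. Kavya: free for 09:30-11:00. Diego: not fully free for 09:30-11:00. Mei: not fully free for 09:30-11:00.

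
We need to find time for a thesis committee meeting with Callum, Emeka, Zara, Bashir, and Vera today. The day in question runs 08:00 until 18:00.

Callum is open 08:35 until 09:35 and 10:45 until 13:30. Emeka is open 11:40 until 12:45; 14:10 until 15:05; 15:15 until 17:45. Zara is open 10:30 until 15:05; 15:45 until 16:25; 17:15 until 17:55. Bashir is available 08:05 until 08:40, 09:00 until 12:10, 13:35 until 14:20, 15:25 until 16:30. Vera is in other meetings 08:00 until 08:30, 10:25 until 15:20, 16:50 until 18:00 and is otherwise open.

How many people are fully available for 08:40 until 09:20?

2

Callum free: 08:35-09:35, 10:45-13:30.
Emeka free: 11:40-12:45, 14:10-15:05, 15:15-17:45.
Zara free: 10:30-15:05, 15:45-16:25, 17:15-17:55.
Bashir free: 08:05-08:40, 09:00-12:10, 13:35-14:20, 15:25-16:30.
Vera free: 08:30-10:25, 15:20-16:50 (invert busy blocks within the working day).
Callum and Vera can make the full 08:40-09:20 slot — that's 2.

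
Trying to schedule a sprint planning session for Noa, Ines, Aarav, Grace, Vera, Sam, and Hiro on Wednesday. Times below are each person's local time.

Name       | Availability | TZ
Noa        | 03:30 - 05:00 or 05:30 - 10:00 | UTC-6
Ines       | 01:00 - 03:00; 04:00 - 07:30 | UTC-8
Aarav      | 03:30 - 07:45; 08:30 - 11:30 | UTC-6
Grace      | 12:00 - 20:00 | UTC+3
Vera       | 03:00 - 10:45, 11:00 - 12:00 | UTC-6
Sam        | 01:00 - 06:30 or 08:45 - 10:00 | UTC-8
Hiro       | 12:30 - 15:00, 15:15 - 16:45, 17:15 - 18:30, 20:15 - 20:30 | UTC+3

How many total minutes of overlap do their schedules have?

Noa in UTC: 09:30-11:00, 11:30-16:00 (add 6h to convert from UTC-6).
Ines in UTC: 09:00-11:00, 12:00-15:30 (add 8h to convert from UTC-8).
Aarav in UTC: 09:30-13:45, 14:30-17:30 (add 6h to convert from UTC-6).
Grace in UTC: 09:00-17:00 (subtract 3h to convert from UTC+3).
Vera in UTC: 09:00-16:45, 17:00-18:00 (add 6h to convert from UTC-6).
Sam in UTC: 09:00-14:30, 16:45-18:00 (add 8h to convert from UTC-8).
Hiro in UTC: 09:30-12:00, 12:15-13:45, 14:15-15:30, 17:15-17:30 (subtract 3h to convert from UTC+3).
Noa ∩ Ines: 09:30-11:00, 12:00-15:30.
Noa ∩ Ines ∩ Aarav: 09:30-11:00, 12:00-13:45, 14:30-15:30.
Noa ∩ Ines ∩ Aarav ∩ Grace: 09:30-11:00, 12:00-13:45, 14:30-15:30.
Noa ∩ Ines ∩ Aarav ∩ Grace ∩ Vera: 09:30-11:00, 12:00-13:45, 14:30-15:30.
Noa ∩ Ines ∩ Aarav ∩ Grace ∩ Vera ∩ Sam: 09:30-11:00, 12:00-13:45.
Noa ∩ Ines ∩ Aarav ∩ Grace ∩ Vera ∩ Sam ∩ Hiro: 09:30-11:00, 12:15-13:45.
So the common availability across everyone is 09:30-11:00, 12:15-13:45.
Summing the common windows: 90 + 90 = 180 minutes.

180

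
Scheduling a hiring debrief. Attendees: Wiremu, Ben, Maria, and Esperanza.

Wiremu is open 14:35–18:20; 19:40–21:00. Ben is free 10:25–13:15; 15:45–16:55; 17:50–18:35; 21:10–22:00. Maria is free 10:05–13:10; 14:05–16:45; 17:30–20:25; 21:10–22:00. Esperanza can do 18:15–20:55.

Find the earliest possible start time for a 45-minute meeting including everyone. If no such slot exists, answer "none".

none

Wiremu ∩ Ben: 15:45-16:55, 17:50-18:20.
Wiremu ∩ Ben ∩ Maria: 15:45-16:45, 17:50-18:20.
Wiremu ∩ Ben ∩ Maria ∩ Esperanza: 18:15-18:20.
No common window is at least 45 minutes long.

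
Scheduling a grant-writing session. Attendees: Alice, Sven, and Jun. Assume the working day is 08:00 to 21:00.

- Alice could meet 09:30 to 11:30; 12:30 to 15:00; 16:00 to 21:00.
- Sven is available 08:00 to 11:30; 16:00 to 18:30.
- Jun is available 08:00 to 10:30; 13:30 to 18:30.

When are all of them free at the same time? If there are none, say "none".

Alice ∩ Sven: 09:30-11:30, 16:00-18:30.
Alice ∩ Sven ∩ Jun: 09:30-10:30, 16:00-18:30.

09:30-10:30, 16:00-18:30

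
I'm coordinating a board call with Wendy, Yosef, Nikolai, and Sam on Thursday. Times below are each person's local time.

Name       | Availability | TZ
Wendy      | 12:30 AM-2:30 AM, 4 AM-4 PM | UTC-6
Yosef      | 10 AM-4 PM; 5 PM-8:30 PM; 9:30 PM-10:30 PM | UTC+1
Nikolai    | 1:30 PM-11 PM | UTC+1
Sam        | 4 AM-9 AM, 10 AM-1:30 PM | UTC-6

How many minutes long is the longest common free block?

210

Wendy in UTC: 06:30-08:30, 10:00-22:00 (add 6h to convert from UTC-6).
Yosef in UTC: 09:00-15:00, 16:00-19:30, 20:30-21:30 (subtract 1h to convert from UTC+1).
Nikolai in UTC: 12:30-22:00 (subtract 1h to convert from UTC+1).
Sam in UTC: 10:00-15:00, 16:00-19:30 (add 6h to convert from UTC-6).
Wendy ∩ Yosef: 10:00-15:00, 16:00-19:30, 20:30-21:30.
Wendy ∩ Yosef ∩ Nikolai: 12:30-15:00, 16:00-19:30, 20:30-21:30.
Wendy ∩ Yosef ∩ Nikolai ∩ Sam: 12:30-15:00, 16:00-19:30.
Those are the intersection windows.
The longest is 16:00-19:30 at 210 minutes.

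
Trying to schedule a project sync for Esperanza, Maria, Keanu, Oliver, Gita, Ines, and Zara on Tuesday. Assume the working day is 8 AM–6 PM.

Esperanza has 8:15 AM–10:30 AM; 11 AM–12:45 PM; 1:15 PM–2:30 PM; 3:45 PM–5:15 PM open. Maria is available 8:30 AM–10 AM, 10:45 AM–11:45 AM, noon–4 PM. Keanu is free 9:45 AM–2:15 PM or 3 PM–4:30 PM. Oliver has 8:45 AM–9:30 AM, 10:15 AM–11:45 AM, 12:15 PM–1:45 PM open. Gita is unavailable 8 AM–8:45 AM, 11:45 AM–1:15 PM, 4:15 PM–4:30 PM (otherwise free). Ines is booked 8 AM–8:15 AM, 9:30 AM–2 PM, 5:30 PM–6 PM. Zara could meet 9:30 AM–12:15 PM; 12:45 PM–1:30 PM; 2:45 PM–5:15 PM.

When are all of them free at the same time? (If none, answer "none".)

none

Esperanza free: 08:15-10:30, 11:00-12:45, 13:15-14:30, 15:45-17:15.
Maria free: 08:30-10:00, 10:45-11:45, 12:00-16:00.
Keanu free: 09:45-14:15, 15:00-16:30.
Oliver free: 08:45-09:30, 10:15-11:45, 12:15-13:45.
Gita free: 08:45-11:45, 13:15-16:15, 16:30-18:00 (invert busy blocks within the working day).
Ines free: 08:15-09:30, 14:00-17:30 (invert busy blocks within the working day).
Zara free: 09:30-12:15, 12:45-13:30, 14:45-17:15.
Esperanza ∩ Maria: 08:30-10:00, 11:00-11:45, 12:00-12:45, 13:15-14:30, 15:45-16:00.
Esperanza ∩ Maria ∩ Keanu: 09:45-10:00, 11:00-11:45, 12:00-12:45, 13:15-14:15, 15:45-16:00.
Esperanza ∩ Maria ∩ Keanu ∩ Oliver: 11:00-11:45, 12:15-12:45, 13:15-13:45.
Esperanza ∩ Maria ∩ Keanu ∩ Oliver ∩ Gita: 11:00-11:45, 13:15-13:45.
Esperanza ∩ Maria ∩ Keanu ∩ Oliver ∩ Gita ∩ Ines: ∅.
Esperanza ∩ Maria ∩ Keanu ∩ Oliver ∩ Gita ∩ Ines ∩ Zara: ∅.
There is no time when everyone is free.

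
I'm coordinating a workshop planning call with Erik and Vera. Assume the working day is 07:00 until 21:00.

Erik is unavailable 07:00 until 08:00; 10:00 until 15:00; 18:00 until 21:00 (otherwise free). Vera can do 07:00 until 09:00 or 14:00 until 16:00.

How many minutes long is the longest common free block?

Erik free: 08:00-10:00, 15:00-18:00 (invert busy blocks within the working day).
Vera free: 07:00-09:00, 14:00-16:00.
Erik ∩ Vera: 08:00-09:00, 15:00-16:00.
The longest is 08:00-09:00 at 60 minutes.

60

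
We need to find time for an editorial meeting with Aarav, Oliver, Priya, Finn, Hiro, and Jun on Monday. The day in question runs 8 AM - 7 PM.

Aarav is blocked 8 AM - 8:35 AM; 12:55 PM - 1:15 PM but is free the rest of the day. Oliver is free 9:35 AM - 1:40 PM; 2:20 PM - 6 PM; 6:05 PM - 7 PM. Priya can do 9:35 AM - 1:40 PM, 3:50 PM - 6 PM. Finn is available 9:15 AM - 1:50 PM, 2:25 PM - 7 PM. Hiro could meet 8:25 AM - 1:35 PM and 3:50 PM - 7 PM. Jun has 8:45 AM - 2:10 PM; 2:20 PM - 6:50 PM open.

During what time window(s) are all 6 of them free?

09:35-12:55, 13:15-13:35, 15:50-18:00

Aarav free: 08:35-12:55, 13:15-19:00 (invert busy blocks within the working day).
Oliver free: 09:35-13:40, 14:20-18:00, 18:05-19:00.
Priya free: 09:35-13:40, 15:50-18:00.
Finn free: 09:15-13:50, 14:25-19:00.
Hiro free: 08:25-13:35, 15:50-19:00.
Jun free: 08:45-14:10, 14:20-18:50.
Aarav ∩ Oliver: 09:35-12:55, 13:15-13:40, 14:20-18:00, 18:05-19:00.
Aarav ∩ Oliver ∩ Priya: 09:35-12:55, 13:15-13:40, 15:50-18:00.
Aarav ∩ Oliver ∩ Priya ∩ Finn: 09:35-12:55, 13:15-13:40, 15:50-18:00.
Aarav ∩ Oliver ∩ Priya ∩ Finn ∩ Hiro: 09:35-12:55, 13:15-13:35, 15:50-18:00.
Aarav ∩ Oliver ∩ Priya ∩ Finn ∩ Hiro ∩ Jun: 09:35-12:55, 13:15-13:35, 15:50-18:00.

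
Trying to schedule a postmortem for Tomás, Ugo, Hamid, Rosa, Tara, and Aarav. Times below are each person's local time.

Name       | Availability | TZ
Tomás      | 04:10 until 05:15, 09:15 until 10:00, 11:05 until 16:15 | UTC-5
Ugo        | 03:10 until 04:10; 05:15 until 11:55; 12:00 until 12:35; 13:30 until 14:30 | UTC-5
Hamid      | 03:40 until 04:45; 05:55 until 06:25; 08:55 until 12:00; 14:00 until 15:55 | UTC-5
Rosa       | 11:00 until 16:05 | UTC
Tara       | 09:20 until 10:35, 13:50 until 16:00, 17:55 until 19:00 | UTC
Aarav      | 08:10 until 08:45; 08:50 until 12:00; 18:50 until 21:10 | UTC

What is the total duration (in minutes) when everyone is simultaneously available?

0

Tomás in UTC: 09:10-10:15, 14:15-15:00, 16:05-21:15 (add 5h to convert from UTC-5).
Ugo in UTC: 08:10-09:10, 10:15-16:55, 17:00-17:35, 18:30-19:30 (add 5h to convert from UTC-5).
Hamid in UTC: 08:40-09:45, 10:55-11:25, 13:55-17:00, 19:00-20:55 (add 5h to convert from UTC-5).
Rosa in UTC: 11:00-16:05.
Tara in UTC: 09:20-10:35, 13:50-16:00, 17:55-19:00.
Aarav in UTC: 08:10-08:45, 08:50-12:00, 18:50-21:10.
Tomás ∩ Ugo: 14:15-15:00, 16:05-16:55, 17:00-17:35, 18:30-19:30.
Tomás ∩ Ugo ∩ Hamid: 14:15-15:00, 16:05-16:55, 19:00-19:30.
Tomás ∩ Ugo ∩ Hamid ∩ Rosa: 14:15-15:00.
Tomás ∩ Ugo ∩ Hamid ∩ Rosa ∩ Tara: 14:15-15:00.
Tomás ∩ Ugo ∩ Hamid ∩ Rosa ∩ Tara ∩ Aarav: ∅.
There is no time when everyone is free.
There is no common window, so the total is 0 minutes.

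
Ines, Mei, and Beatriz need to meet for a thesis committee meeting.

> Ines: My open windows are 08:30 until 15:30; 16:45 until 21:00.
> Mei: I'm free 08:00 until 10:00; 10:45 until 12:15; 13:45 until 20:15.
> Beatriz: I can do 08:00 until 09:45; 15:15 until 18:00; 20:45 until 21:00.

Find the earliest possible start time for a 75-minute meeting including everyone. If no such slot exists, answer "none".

08:30

Ines ∩ Mei: 08:30-10:00, 10:45-12:15, 13:45-15:30, 16:45-20:15.
Ines ∩ Mei ∩ Beatriz: 08:30-09:45, 15:15-15:30, 16:45-18:00.
The first common window of at least 75 minutes is 08:30-09:45, so the earliest start is 08:30.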